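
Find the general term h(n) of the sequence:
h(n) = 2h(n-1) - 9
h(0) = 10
First-order linear non-homogeneous.
Homogeneous solution: h_h(n) = A·(2)^n.
Try constant particular solution h_p = K: K = 2K - 9 ⇒ K = 9.
General: h(n) = A·(2)^n + 9.
Apply h(0) = 10: A + 9 = 10 ⇒ A = 1.
So h(n) = 2^{n} + 9.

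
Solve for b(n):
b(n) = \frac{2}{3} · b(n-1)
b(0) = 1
Pure geometric recurrence with ratio \frac{2}{3}.
By induction b(n) = b(0) · (\frac{2}{3})^n = \left(\frac{2}{3}\right)^{n}.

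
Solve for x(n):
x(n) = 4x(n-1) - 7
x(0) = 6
First-order linear non-homogeneous.
Homogeneous solution: x_h(n) = A·(4)^n.
Try constant particular solution x_p = K: K = 4K - 7 ⇒ K = \frac{7}{3}.
General: x(n) = A·(4)^n + \frac{7}{3}.
Apply x(0) = 6: A + \frac{7}{3} = 6 ⇒ A = \frac{11}{3}.
So x(n) = \frac{11 \cdot 4^{n}}{3} + \frac{7}{3}.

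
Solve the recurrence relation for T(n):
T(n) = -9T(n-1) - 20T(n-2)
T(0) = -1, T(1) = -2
Characteristic equation: x² + 9x + 20 = 0, which factors as (x - (-5))(x - (-4)) = 0.
Roots r₁ = -5, r₂ = -4 (distinct).
General solution: T(n) = A·(-5)^n + B·(-4)^n.
From T(0) = -1: A + B = -1.
From T(1) = -2: -5A - 4B = -2.
Solving: A = 6, B = -7.
So T(n) = - 7 \left(-4\right)^{n} + 6 \left(-5\right)^{n}.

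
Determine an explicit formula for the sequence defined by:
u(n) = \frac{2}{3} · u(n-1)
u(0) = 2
Pure geometric recurrence with ratio \frac{2}{3}.
By induction u(n) = u(0) · (\frac{2}{3})^n = 2 \left(\frac{2}{3}\right)^{n}.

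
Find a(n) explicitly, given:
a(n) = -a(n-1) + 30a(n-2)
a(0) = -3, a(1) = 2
Characteristic equation: x² + x - 30 = 0, which factors as (x - (5))(x - (-6)) = 0.
Roots r₁ = 5, r₂ = -6 (distinct).
General solution: a(n) = A·(5)^n + B·(-6)^n.
From a(0) = -3: A + B = -3.
From a(1) = 2: 5A - 6B = 2.
Solving: A = - \frac{16}{11}, B = - \frac{17}{11}.
So a(n) = - \frac{17 \left(-6\right)^{n}}{11} - \frac{16 \cdot 5^{n}}{11}.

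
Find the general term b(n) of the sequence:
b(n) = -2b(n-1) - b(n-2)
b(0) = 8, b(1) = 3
Characteristic equation: x² + 2x + 1 = 0, which is (x - (-1))².
Repeated root r = -1.
General solution: b(n) = (A + Bn)·(-1)^n.
From b(0) = 8: A = 8.
From b(1) = 3: (A + B)·(-1) = 3 ⇒ B = -11.
So b(n) = \left(8 - 11 n\right) \cdot (-1)^n.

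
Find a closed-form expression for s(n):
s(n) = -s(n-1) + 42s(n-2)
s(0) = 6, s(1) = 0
Characteristic equation: x² + x - 42 = 0, which factors as (x - (-7))(x - (6)) = 0.
Roots r₁ = -7, r₂ = 6 (distinct).
General solution: s(n) = A·(-7)^n + B·(6)^n.
From s(0) = 6: A + B = 6.
From s(1) = 0: -7A + 6B = 0.
Solving: A = \frac{36}{13}, B = \frac{42}{13}.
So s(n) = \frac{36 \left(-7\right)^{n}}{13} + \frac{42 \cdot 6^{n}}{13}.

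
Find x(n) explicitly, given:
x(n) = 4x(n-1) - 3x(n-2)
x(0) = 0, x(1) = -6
Characteristic equation: x² - 4x + 3 = 0, which factors as (x - (3))(x - (1)) = 0.
Roots r₁ = 3, r₂ = 1 (distinct).
General solution: x(n) = A·(3)^n + B·(1)^n.
From x(0) = 0: A + B = 0.
From x(1) = -6: 3A + B = -6.
Solving: A = -3, B = 3.
So x(n) = 3 - 3 \cdot 3^{n}.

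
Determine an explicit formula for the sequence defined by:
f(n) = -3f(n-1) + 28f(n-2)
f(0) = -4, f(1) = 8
Characteristic equation: x² + 3x - 28 = 0, which factors as (x - (4))(x - (-7)) = 0.
Roots r₁ = 4, r₂ = -7 (distinct).
General solution: f(n) = A·(4)^n + B·(-7)^n.
From f(0) = -4: A + B = -4.
From f(1) = 8: 4A - 7B = 8.
Solving: A = - \frac{20}{11}, B = - \frac{24}{11}.
So f(n) = - \frac{24 \left(-7\right)^{n}}{11} - \frac{20 \cdot 4^{n}}{11}.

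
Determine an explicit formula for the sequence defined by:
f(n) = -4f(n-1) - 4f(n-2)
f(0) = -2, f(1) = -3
Characteristic equation: x² + 4x + 4 = 0, which is (x - (-2))².
Repeated root r = -2.
General solution: f(n) = (A + Bn)·(-2)^n.
From f(0) = -2: A = -2.
From f(1) = -3: (A + B)·(-2) = -3 ⇒ B = \frac{7}{2}.
So f(n) = \left(\frac{7 n}{2} - 2\right) \cdot (-2)^n.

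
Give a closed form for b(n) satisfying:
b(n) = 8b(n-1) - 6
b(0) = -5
First-order linear non-homogeneous.
Homogeneous solution: b_h(n) = A·(8)^n.
Try constant particular solution b_p = K: K = 8K - 6 ⇒ K = \frac{6}{7}.
General: b(n) = A·(8)^n + \frac{6}{7}.
Apply b(0) = -5: A + \frac{6}{7} = -5 ⇒ A = - \frac{41}{7}.
So b(n) = \frac{6}{7} - \frac{41 \cdot 8^{n}}{7}.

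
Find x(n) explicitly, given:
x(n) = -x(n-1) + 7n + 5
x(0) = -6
First-order linear with linear forcing.
Homogeneous solution: x_h(n) = A·(-1)^n.
Try particular x_p(n) = pn + q. Substituting:
  pn + q = -(p(n-1) + q) + 7n + 5.
Matching the n-coefficient: p = -p + 7 ⇒ p = \frac{7}{2}.
Matching constants: q = p - q + 5 ⇒ q = \frac{17}{4}.
General: x(n) = A·(-1)^n + \frac{7 n}{2} + \frac{17}{4}.
Apply x(0) = -6: A + \frac{17}{4} = -6 ⇒ A = - \frac{41}{4}.
So x(n) = - \frac{41 \left(-1\right)^{n}}{4} + \frac{7 n}{2} + \frac{17}{4}.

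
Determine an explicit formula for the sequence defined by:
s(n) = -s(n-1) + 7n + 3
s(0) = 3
First-order linear with linear forcing.
Homogeneous solution: s_h(n) = A·(-1)^n.
Try particular s_p(n) = pn + q. Substituting:
  pn + q = -(p(n-1) + q) + 7n + 3.
Matching the n-coefficient: p = -p + 7 ⇒ p = \frac{7}{2}.
Matching constants: q = p - q + 3 ⇒ q = \frac{13}{4}.
General: s(n) = A·(-1)^n + \frac{7 n}{2} + \frac{13}{4}.
Apply s(0) = 3: A + \frac{13}{4} = 3 ⇒ A = - \frac{1}{4}.
So s(n) = - \frac{\left(-1\right)^{n}}{4} + \frac{7 n}{2} + \frac{13}{4}.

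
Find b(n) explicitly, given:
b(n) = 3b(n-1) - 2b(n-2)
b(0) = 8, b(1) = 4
Characteristic equation: x² - 3x + 2 = 0, which factors as (x - (1))(x - (2)) = 0.
Roots r₁ = 1, r₂ = 2 (distinct).
General solution: b(n) = A·(1)^n + B·(2)^n.
From b(0) = 8: A + B = 8.
From b(1) = 4: A + 2B = 4.
Solving: A = 12, B = -4.
So b(n) = 12 - 4 \cdot 2^{n}.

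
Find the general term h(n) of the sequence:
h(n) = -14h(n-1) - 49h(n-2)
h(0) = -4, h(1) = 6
Characteristic equation: x² + 14x + 49 = 0, which is (x - (-7))².
Repeated root r = -7.
General solution: h(n) = (A + Bn)·(-7)^n.
From h(0) = -4: A = -4.
From h(1) = 6: (A + B)·(-7) = 6 ⇒ B = \frac{22}{7}.
So h(n) = \left(\frac{22 n}{7} - 4\right) \cdot (-7)^n.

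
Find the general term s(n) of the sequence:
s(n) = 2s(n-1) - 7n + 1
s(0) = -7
First-order linear with linear forcing.
Homogeneous solution: s_h(n) = A·(2)^n.
Try particular s_p(n) = pn + q. Substituting:
  pn + q = 2(p(n-1) + q) - 7n + 1.
Matching the n-coefficient: p = 2p - 7 ⇒ p = 7.
Matching constants: q = -2p + 2q + 1 ⇒ q = 13.
General: s(n) = A·(2)^n + 7 n + 13.
Apply s(0) = -7: A + 13 = -7 ⇒ A = -20.
So s(n) = - 20 \cdot 2^{n} + 7 n + 13.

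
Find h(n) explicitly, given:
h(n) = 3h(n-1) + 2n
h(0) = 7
First-order linear with linear forcing.
Homogeneous solution: h_h(n) = A·(3)^n.
Try particular h_p(n) = pn + q. Substituting:
  pn + q = 3(p(n-1) + q) + 2n.
Matching the n-coefficient: p = 3p + 2 ⇒ p = -1.
Matching constants: q = -3p + 3q ⇒ q = - \frac{3}{2}.
General: h(n) = A·(3)^n - n - \frac{3}{2}.
Apply h(0) = 7: A - \frac{3}{2} = 7 ⇒ A = \frac{17}{2}.
So h(n) = \frac{17 \cdot 3^{n}}{2} - n - \frac{3}{2}.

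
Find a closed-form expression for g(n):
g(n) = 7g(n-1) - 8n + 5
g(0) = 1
First-order linear with linear forcing.
Homogeneous solution: g_h(n) = A·(7)^n.
Try particular g_p(n) = pn + q. Substituting:
  pn + q = 7(p(n-1) + q) - 8n + 5.
Matching the n-coefficient: p = 7p - 8 ⇒ p = \frac{4}{3}.
Matching constants: q = -7p + 7q + 5 ⇒ q = \frac{13}{18}.
General: g(n) = A·(7)^n + \frac{4 n}{3} + \frac{13}{18}.
Apply g(0) = 1: A + \frac{13}{18} = 1 ⇒ A = \frac{5}{18}.
So g(n) = \frac{5 \cdot 7^{n}}{18} + \frac{4 n}{3} + \frac{13}{18}.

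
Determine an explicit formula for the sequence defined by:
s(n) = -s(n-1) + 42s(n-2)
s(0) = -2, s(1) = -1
Characteristic equation: x² + x - 42 = 0, which factors as (x - (-7))(x - (6)) = 0.
Roots r₁ = -7, r₂ = 6 (distinct).
General solution: s(n) = A·(-7)^n + B·(6)^n.
From s(0) = -2: A + B = -2.
From s(1) = -1: -7A + 6B = -1.
Solving: A = - \frac{11}{13}, B = - \frac{15}{13}.
So s(n) = - \frac{11 \left(-7\right)^{n}}{13} - \frac{15 \cdot 6^{n}}{13}.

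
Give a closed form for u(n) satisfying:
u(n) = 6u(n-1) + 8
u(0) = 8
First-order linear non-homogeneous.
Homogeneous solution: u_h(n) = A·(6)^n.
Try constant particular solution u_p = K: K = 6K + 8 ⇒ K = - \frac{8}{5}.
General: u(n) = A·(6)^n - \frac{8}{5}.
Apply u(0) = 8: A - \frac{8}{5} = 8 ⇒ A = \frac{48}{5}.
So u(n) = \frac{48 \cdot 6^{n}}{5} - \frac{8}{5}.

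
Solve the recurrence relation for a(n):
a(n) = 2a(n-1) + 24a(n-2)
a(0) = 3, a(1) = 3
Characteristic equation: x² - 2x - 24 = 0, which factors as (x - (6))(x - (-4)) = 0.
Roots r₁ = 6, r₂ = -4 (distinct).
General solution: a(n) = A·(6)^n + B·(-4)^n.
From a(0) = 3: A + B = 3.
From a(1) = 3: 6A - 4B = 3.
Solving: A = \frac{3}{2}, B = \frac{3}{2}.
So a(n) = \frac{3 \left(-4\right)^{n}}{2} + \frac{3 \cdot 6^{n}}{2}.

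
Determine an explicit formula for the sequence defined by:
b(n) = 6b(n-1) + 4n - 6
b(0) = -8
First-order linear with linear forcing.
Homogeneous solution: b_h(n) = A·(6)^n.
Try particular b_p(n) = pn + q. Substituting:
  pn + q = 6(p(n-1) + q) + 4n - 6.
Matching the n-coefficient: p = 6p + 4 ⇒ p = - \frac{4}{5}.
Matching constants: q = -6p + 6q - 6 ⇒ q = \frac{6}{25}.
General: b(n) = A·(6)^n - \frac{4 n}{5} + \frac{6}{25}.
Apply b(0) = -8: A + \frac{6}{25} = -8 ⇒ A = - \frac{206}{25}.
So b(n) = - \frac{206 \cdot 6^{n}}{25} - \frac{4 n}{5} + \frac{6}{25}.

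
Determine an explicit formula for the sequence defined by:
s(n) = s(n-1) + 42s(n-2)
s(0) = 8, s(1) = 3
Characteristic equation: x² - x - 42 = 0, which factors as (x - (7))(x - (-6)) = 0.
Roots r₁ = 7, r₂ = -6 (distinct).
General solution: s(n) = A·(7)^n + B·(-6)^n.
From s(0) = 8: A + B = 8.
From s(1) = 3: 7A - 6B = 3.
Solving: A = \frac{51}{13}, B = \frac{53}{13}.
So s(n) = \frac{53 \left(-6\right)^{n}}{13} + \frac{51 \cdot 7^{n}}{13}.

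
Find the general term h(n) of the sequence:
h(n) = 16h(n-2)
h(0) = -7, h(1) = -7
Characteristic equation: x² - 16 = 0, which factors as (x - (-4))(x - (4)) = 0.
Roots r₁ = -4, r₂ = 4 (distinct).
General solution: h(n) = A·(-4)^n + B·(4)^n.
From h(0) = -7: A + B = -7.
From h(1) = -7: -4A + 4B = -7.
Solving: A = - \frac{21}{8}, B = - \frac{35}{8}.
So h(n) = - \frac{21 \left(-4\right)^{n}}{8} - \frac{35 \cdot 4^{n}}{8}.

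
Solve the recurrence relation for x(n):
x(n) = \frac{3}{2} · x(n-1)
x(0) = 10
Pure geometric recurrence with ratio \frac{3}{2}.
By induction x(n) = x(0) · (\frac{3}{2})^n = 10 \left(\frac{3}{2}\right)^{n}.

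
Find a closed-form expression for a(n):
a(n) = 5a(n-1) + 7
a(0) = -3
First-order linear non-homogeneous.
Homogeneous solution: a_h(n) = A·(5)^n.
Try constant particular solution a_p = K: K = 5K + 7 ⇒ K = - \frac{7}{4}.
General: a(n) = A·(5)^n - \frac{7}{4}.
Apply a(0) = -3: A - \frac{7}{4} = -3 ⇒ A = - \frac{5}{4}.
So a(n) = - \frac{5 \cdot 5^{n}}{4} - \frac{7}{4}.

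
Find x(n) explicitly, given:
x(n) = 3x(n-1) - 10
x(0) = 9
First-order linear non-homogeneous.
Homogeneous solution: x_h(n) = A·(3)^n.
Try constant particular solution x_p = K: K = 3K - 10 ⇒ K = 5.
General: x(n) = A·(3)^n + 5.
Apply x(0) = 9: A + 5 = 9 ⇒ A = 4.
So x(n) = 4 \cdot 3^{n} + 5.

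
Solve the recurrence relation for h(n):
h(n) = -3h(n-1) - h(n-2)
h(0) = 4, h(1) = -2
Characteristic equation: x² + 3x + 1 = 0.
Discriminant Δ = (-3)² + 4·(-1) = 5.
Roots r₁,₂ = (-3 ± √5)/2, so r₁ = - \frac{3}{2} + \frac{\sqrt{5}}{2}, r₂ = - \frac{3}{2} - \frac{\sqrt{5}}{2}.
General solution: h(n) = A·r₁^n + B·r₂^n.
From the initial conditions, A + B = 4 and r₁A + r₂B = -2.
Since r₁ - r₂ = √5: A = (-2 - (4)r₂)/√5 = \frac{4 \sqrt{5}}{5} + 2, and B = 4 - A = 2 - \frac{4 \sqrt{5}}{5}.
So h(n) = \left(\frac{4 \sqrt{5}}{5} + 2\right)\left(- \frac{3}{2} + \frac{\sqrt{5}}{2}\right)^n + \left(2 - \frac{4 \sqrt{5}}{5}\right)\left(- \frac{3}{2} - \frac{\sqrt{5}}{2}\right)^n.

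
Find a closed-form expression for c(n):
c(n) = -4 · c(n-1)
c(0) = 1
Pure geometric recurrence with ratio -4.
By induction c(n) = c(0) · (-4)^n = \left(-4\right)^{n}.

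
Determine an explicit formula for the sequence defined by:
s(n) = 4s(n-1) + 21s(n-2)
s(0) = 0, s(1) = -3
Characteristic equation: x² - 4x - 21 = 0, which factors as (x - (7))(x - (-3)) = 0.
Roots r₁ = 7, r₂ = -3 (distinct).
General solution: s(n) = A·(7)^n + B·(-3)^n.
From s(0) = 0: A + B = 0.
From s(1) = -3: 7A - 3B = -3.
Solving: A = - \frac{3}{10}, B = \frac{3}{10}.
So s(n) = \frac{3 \left(-3\right)^{n}}{10} - \frac{3 \cdot 7^{n}}{10}.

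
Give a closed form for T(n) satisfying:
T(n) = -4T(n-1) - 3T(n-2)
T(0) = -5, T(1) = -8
Characteristic equation: x² + 4x + 3 = 0, which factors as (x - (-3))(x - (-1)) = 0.
Roots r₁ = -3, r₂ = -1 (distinct).
General solution: T(n) = A·(-3)^n + B·(-1)^n.
From T(0) = -5: A + B = -5.
From T(1) = -8: -3A - B = -8.
Solving: A = \frac{13}{2}, B = - \frac{23}{2}.
So T(n) = - \frac{23 \left(-1\right)^{n}}{2} + \frac{13 \left(-3\right)^{n}}{2}.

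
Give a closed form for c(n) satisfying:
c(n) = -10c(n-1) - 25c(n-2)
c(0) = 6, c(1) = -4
Characteristic equation: x² + 10x + 25 = 0, which is (x - (-5))².
Repeated root r = -5.
General solution: c(n) = (A + Bn)·(-5)^n.
From c(0) = 6: A = 6.
From c(1) = -4: (A + B)·(-5) = -4 ⇒ B = - \frac{26}{5}.
So c(n) = \left(6 - \frac{26 n}{5}\right) \cdot (-5)^n.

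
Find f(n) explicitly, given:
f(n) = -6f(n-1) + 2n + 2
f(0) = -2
First-order linear with linear forcing.
Homogeneous solution: f_h(n) = A·(-6)^n.
Try particular f_p(n) = pn + q. Substituting:
  pn + q = -6(p(n-1) + q) + 2n + 2.
Matching the n-coefficient: p = -6p + 2 ⇒ p = \frac{2}{7}.
Matching constants: q = 6p - 6q + 2 ⇒ q = \frac{26}{49}.
General: f(n) = A·(-6)^n + \frac{2 n}{7} + \frac{26}{49}.
Apply f(0) = -2: A + \frac{26}{49} = -2 ⇒ A = - \frac{124}{49}.
So f(n) = - \frac{124 \left(-6\right)^{n}}{49} + \frac{2 n}{7} + \frac{26}{49}.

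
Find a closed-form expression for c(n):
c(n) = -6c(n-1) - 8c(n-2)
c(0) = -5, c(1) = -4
Characteristic equation: x² + 6x + 8 = 0, which factors as (x - (-4))(x - (-2)) = 0.
Roots r₁ = -4, r₂ = -2 (distinct).
General solution: c(n) = A·(-4)^n + B·(-2)^n.
From c(0) = -5: A + B = -5.
From c(1) = -4: -4A - 2B = -4.
Solving: A = 7, B = -12.
So c(n) = - 12 \left(-2\right)^{n} + 7 \left(-4\right)^{n}.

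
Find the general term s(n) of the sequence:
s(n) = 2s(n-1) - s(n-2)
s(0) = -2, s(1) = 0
Characteristic equation: x² - 2x + 1 = 0, which is (x - (1))².
Repeated root r = 1.
General solution: s(n) = (A + Bn)·(1)^n.
From s(0) = -2: A = -2.
From s(1) = 0: (A + B)·(1) = 0 ⇒ B = 2.
So s(n) = \left(2 n - 2\right) \cdot (1)^n.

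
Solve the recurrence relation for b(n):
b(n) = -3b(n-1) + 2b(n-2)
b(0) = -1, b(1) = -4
Characteristic equation: x² + 3x - 2 = 0.
Discriminant Δ = (-3)² + 4·(2) = 17.
Roots r₁,₂ = (-3 ± √17)/2, so r₁ = - \frac{3}{2} + \frac{\sqrt{17}}{2}, r₂ = - \frac{\sqrt{17}}{2} - \frac{3}{2}.
General solution: b(n) = A·r₁^n + B·r₂^n.
From the initial conditions, A + B = -1 and r₁A + r₂B = -4.
Since r₁ - r₂ = √17: A = (-4 - (-1)r₂)/√17 = - \frac{11 \sqrt{17}}{34} - \frac{1}{2}, and B = -1 - A = - \frac{1}{2} + \frac{11 \sqrt{17}}{34}.
So b(n) = \left(- \frac{11 \sqrt{17}}{34} - \frac{1}{2}\right)\left(- \frac{3}{2} + \frac{\sqrt{17}}{2}\right)^n + \left(- \frac{1}{2} + \frac{11 \sqrt{17}}{34}\right)\left(- \frac{\sqrt{17}}{2} - \frac{3}{2}\right)^n.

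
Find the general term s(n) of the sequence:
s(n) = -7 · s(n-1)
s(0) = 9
Pure geometric recurrence with ratio -7.
By induction s(n) = s(0) · (-7)^n = 9 \left(-7\right)^{n}.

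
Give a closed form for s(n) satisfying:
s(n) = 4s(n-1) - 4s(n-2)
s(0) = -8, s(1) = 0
Characteristic equation: x² - 4x + 4 = 0, which is (x - (2))².
Repeated root r = 2.
General solution: s(n) = (A + Bn)·(2)^n.
From s(0) = -8: A = -8.
From s(1) = 0: (A + B)·(2) = 0 ⇒ B = 8.
So s(n) = \left(8 n - 8\right) \cdot (2)^n.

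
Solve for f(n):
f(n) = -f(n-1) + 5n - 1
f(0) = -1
First-order linear with linear forcing.
Homogeneous solution: f_h(n) = A·(-1)^n.
Try particular f_p(n) = pn + q. Substituting:
  pn + q = -(p(n-1) + q) + 5n - 1.
Matching the n-coefficient: p = -p + 5 ⇒ p = \frac{5}{2}.
Matching constants: q = p - q - 1 ⇒ q = \frac{3}{4}.
General: f(n) = A·(-1)^n + \frac{5 n}{2} + \frac{3}{4}.
Apply f(0) = -1: A + \frac{3}{4} = -1 ⇒ A = - \frac{7}{4}.
So f(n) = - \frac{7 \left(-1\right)^{n}}{4} + \frac{5 n}{2} + \frac{3}{4}.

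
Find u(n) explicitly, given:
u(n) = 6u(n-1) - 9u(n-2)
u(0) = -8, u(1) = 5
Characteristic equation: x² - 6x + 9 = 0, which is (x - (3))².
Repeated root r = 3.
General solution: u(n) = (A + Bn)·(3)^n.
From u(0) = -8: A = -8.
From u(1) = 5: (A + B)·(3) = 5 ⇒ B = \frac{29}{3}.
So u(n) = \left(\frac{29 n}{3} - 8\right) \cdot (3)^n.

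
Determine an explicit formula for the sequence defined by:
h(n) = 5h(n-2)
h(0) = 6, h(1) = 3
Characteristic equation: x² - 5 = 0.
Discriminant Δ = (0)² + 4·(5) = 20.
Roots r₁,₂ = (0 ± √20)/2, so r₁ = \sqrt{5}, r₂ = - \sqrt{5}.
General solution: h(n) = A·r₁^n + B·r₂^n.
From the initial conditions, A + B = 6 and r₁A + r₂B = 3.
Since r₁ - r₂ = √20: A = (3 - (6)r₂)/√20 = \frac{3 \sqrt{5}}{10} + 3, and B = 6 - A = 3 - \frac{3 \sqrt{5}}{10}.
So h(n) = \left(\frac{3 \sqrt{5}}{10} + 3\right)\left(\sqrt{5}\right)^n + \left(3 - \frac{3 \sqrt{5}}{10}\right)\left(- \sqrt{5}\right)^n.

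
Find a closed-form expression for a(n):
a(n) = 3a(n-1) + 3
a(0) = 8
First-order linear non-homogeneous.
Homogeneous solution: a_h(n) = A·(3)^n.
Try constant particular solution a_p = K: K = 3K + 3 ⇒ K = - \frac{3}{2}.
General: a(n) = A·(3)^n - \frac{3}{2}.
Apply a(0) = 8: A - \frac{3}{2} = 8 ⇒ A = \frac{19}{2}.
So a(n) = \frac{19 \cdot 3^{n}}{2} - \frac{3}{2}.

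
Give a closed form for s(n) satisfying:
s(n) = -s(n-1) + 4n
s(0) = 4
First-order linear with linear forcing.
Homogeneous solution: s_h(n) = A·(-1)^n.
Try particular s_p(n) = pn + q. Substituting:
  pn + q = -(p(n-1) + q) + 4n.
Matching the n-coefficient: p = -p + 4 ⇒ p = 2.
Matching constants: q = p - q ⇒ q = 1.
General: s(n) = A·(-1)^n + 2 n + 1.
Apply s(0) = 4: A + 1 = 4 ⇒ A = 3.
So s(n) = 3 \left(-1\right)^{n} + 2 n + 1.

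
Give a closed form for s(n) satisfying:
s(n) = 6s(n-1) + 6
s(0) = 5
First-order linear non-homogeneous.
Homogeneous solution: s_h(n) = A·(6)^n.
Try constant particular solution s_p = K: K = 6K + 6 ⇒ K = - \frac{6}{5}.
General: s(n) = A·(6)^n - \frac{6}{5}.
Apply s(0) = 5: A - \frac{6}{5} = 5 ⇒ A = \frac{31}{5}.
So s(n) = \frac{31 \cdot 6^{n}}{5} - \frac{6}{5}.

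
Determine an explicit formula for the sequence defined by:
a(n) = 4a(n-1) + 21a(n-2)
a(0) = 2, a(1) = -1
Characteristic equation: x² - 4x - 21 = 0, which factors as (x - (7))(x - (-3)) = 0.
Roots r₁ = 7, r₂ = -3 (distinct).
General solution: a(n) = A·(7)^n + B·(-3)^n.
From a(0) = 2: A + B = 2.
From a(1) = -1: 7A - 3B = -1.
Solving: A = \frac{1}{2}, B = \frac{3}{2}.
So a(n) = \frac{3 \left(-3\right)^{n}}{2} + \frac{7^{n}}{2}.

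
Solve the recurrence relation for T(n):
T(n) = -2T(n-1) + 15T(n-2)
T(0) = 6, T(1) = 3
Characteristic equation: x² + 2x - 15 = 0, which factors as (x - (3))(x - (-5)) = 0.
Roots r₁ = 3, r₂ = -5 (distinct).
General solution: T(n) = A·(3)^n + B·(-5)^n.
From T(0) = 6: A + B = 6.
From T(1) = 3: 3A - 5B = 3.
Solving: A = \frac{33}{8}, B = \frac{15}{8}.
So T(n) = \frac{15 \left(-5\right)^{n}}{8} + \frac{33 \cdot 3^{n}}{8}.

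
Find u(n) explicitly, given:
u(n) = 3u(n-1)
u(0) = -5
This is a homogeneous first-order recurrence with ratio 3.
By induction u(n) = u(0) · (3)^n = - 5 \cdot 3^{n}.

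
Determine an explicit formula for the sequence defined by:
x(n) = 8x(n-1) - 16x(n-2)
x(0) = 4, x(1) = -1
Characteristic equation: x² - 8x + 16 = 0, which is (x - (4))².
Repeated root r = 4.
General solution: x(n) = (A + Bn)·(4)^n.
From x(0) = 4: A = 4.
From x(1) = -1: (A + B)·(4) = -1 ⇒ B = - \frac{17}{4}.
So x(n) = \left(4 - \frac{17 n}{4}\right) \cdot (4)^n.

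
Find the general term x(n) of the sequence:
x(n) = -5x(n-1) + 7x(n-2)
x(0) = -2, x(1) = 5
Characteristic equation: x² + 5x - 7 = 0.
Discriminant Δ = (-5)² + 4·(7) = 53.
Roots r₁,₂ = (-5 ± √53)/2, so r₁ = - \frac{5}{2} + \frac{\sqrt{53}}{2}, r₂ = - \frac{\sqrt{53}}{2} - \frac{5}{2}.
General solution: x(n) = A·r₁^n + B·r₂^n.
From the initial conditions, A + B = -2 and r₁A + r₂B = 5.
Since r₁ - r₂ = √53: A = (5 - (-2)r₂)/√53 = -1, and B = -2 - A = -1.
So x(n) = \left(-1\right)\left(- \frac{5}{2} + \frac{\sqrt{53}}{2}\right)^n + \left(-1\right)\left(- \frac{\sqrt{53}}{2} - \frac{5}{2}\right)^n.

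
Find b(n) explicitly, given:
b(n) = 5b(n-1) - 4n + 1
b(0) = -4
First-order linear with linear forcing.
Homogeneous solution: b_h(n) = A·(5)^n.
Try particular b_p(n) = pn + q. Substituting:
  pn + q = 5(p(n-1) + q) - 4n + 1.
Matching the n-coefficient: p = 5p - 4 ⇒ p = 1.
Matching constants: q = -5p + 5q + 1 ⇒ q = 1.
General: b(n) = A·(5)^n + n + 1.
Apply b(0) = -4: A + 1 = -4 ⇒ A = -5.
So b(n) = - 5 \cdot 5^{n} + n + 1.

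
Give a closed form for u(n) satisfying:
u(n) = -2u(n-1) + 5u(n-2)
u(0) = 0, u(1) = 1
Characteristic equation: x² + 2x - 5 = 0.
Discriminant Δ = (-2)² + 4·(5) = 24.
Roots r₁,₂ = (-2 ± √24)/2, so r₁ = -1 + \sqrt{6}, r₂ = - \sqrt{6} - 1.
General solution: u(n) = A·r₁^n + B·r₂^n.
From the initial conditions, A + B = 0 and r₁A + r₂B = 1.
Since r₁ - r₂ = √24: A = (1 - (0)r₂)/√24 = \frac{\sqrt{6}}{12}, and B = 0 - A = - \frac{\sqrt{6}}{12}.
So u(n) = \left(\frac{\sqrt{6}}{12}\right)\left(-1 + \sqrt{6}\right)^n + \left(- \frac{\sqrt{6}}{12}\right)\left(- \sqrt{6} - 1\right)^n.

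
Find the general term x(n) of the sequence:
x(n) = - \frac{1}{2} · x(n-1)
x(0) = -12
Pure geometric recurrence with ratio - \frac{1}{2}.
By induction x(n) = x(0) · (- \frac{1}{2})^n = - 12 \left(- \frac{1}{2}\right)^{n}.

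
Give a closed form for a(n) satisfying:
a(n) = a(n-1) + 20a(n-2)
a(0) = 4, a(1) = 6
Characteristic equation: x² - x - 20 = 0, which factors as (x - (5))(x - (-4)) = 0.
Roots r₁ = 5, r₂ = -4 (distinct).
General solution: a(n) = A·(5)^n + B·(-4)^n.
From a(0) = 4: A + B = 4.
From a(1) = 6: 5A - 4B = 6.
Solving: A = \frac{22}{9}, B = \frac{14}{9}.
So a(n) = \frac{14 \left(-4\right)^{n}}{9} + \frac{22 \cdot 5^{n}}{9}.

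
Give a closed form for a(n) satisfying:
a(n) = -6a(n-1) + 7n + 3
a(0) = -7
First-order linear with linear forcing.
Homogeneous solution: a_h(n) = A·(-6)^n.
Try particular a_p(n) = pn + q. Substituting:
  pn + q = -6(p(n-1) + q) + 7n + 3.
Matching the n-coefficient: p = -6p + 7 ⇒ p = 1.
Matching constants: q = 6p - 6q + 3 ⇒ q = \frac{9}{7}.
General: a(n) = A·(-6)^n + n + \frac{9}{7}.
Apply a(0) = -7: A + \frac{9}{7} = -7 ⇒ A = - \frac{58}{7}.
So a(n) = - \frac{58 \left(-6\right)^{n}}{7} + n + \frac{9}{7}.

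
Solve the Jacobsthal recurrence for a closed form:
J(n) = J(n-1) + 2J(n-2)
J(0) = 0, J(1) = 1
This is the Jacobsthal sequence.
Characteristic equation: x² - x - 2 = 0; roots r₁ = 2, r₂ = -1.
General: J(n) = A·r₁^n + B·r₂^n. Solving with J(0)=0, J(1)=1 gives A = \frac{1}{3}, B = - \frac{1}{3}.
So J(n) = - \frac{\left(-1\right)^{n}}{3} + \frac{2^{n}}{3}.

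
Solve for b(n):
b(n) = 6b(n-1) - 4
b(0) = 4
First-order linear non-homogeneous.
Homogeneous solution: b_h(n) = A·(6)^n.
Try constant particular solution b_p = K: K = 6K - 4 ⇒ K = \frac{4}{5}.
General: b(n) = A·(6)^n + \frac{4}{5}.
Apply b(0) = 4: A + \frac{4}{5} = 4 ⇒ A = \frac{16}{5}.
So b(n) = \frac{16 \cdot 6^{n}}{5} + \frac{4}{5}.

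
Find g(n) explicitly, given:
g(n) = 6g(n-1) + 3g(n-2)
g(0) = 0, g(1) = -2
Characteristic equation: x² - 6x - 3 = 0.
Discriminant Δ = (6)² + 4·(3) = 48.
Roots r₁,₂ = (6 ± √48)/2, so r₁ = 3 + 2 \sqrt{3}, r₂ = 3 - 2 \sqrt{3}.
General solution: g(n) = A·r₁^n + B·r₂^n.
From the initial conditions, A + B = 0 and r₁A + r₂B = -2.
Since r₁ - r₂ = √48: A = (-2 - (0)r₂)/√48 = - \frac{\sqrt{3}}{6}, and B = 0 - A = \frac{\sqrt{3}}{6}.
So g(n) = \left(- \frac{\sqrt{3}}{6}\right)\left(3 + 2 \sqrt{3}\right)^n + \left(\frac{\sqrt{3}}{6}\right)\left(3 - 2 \sqrt{3}\right)^n.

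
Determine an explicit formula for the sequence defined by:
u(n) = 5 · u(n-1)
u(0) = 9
Pure geometric recurrence with ratio 5.
By induction u(n) = u(0) · (5)^n = 9 \cdot 5^{n}.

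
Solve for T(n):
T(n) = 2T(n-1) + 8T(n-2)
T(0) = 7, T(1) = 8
Characteristic equation: x² - 2x - 8 = 0, which factors as (x - (-2))(x - (4)) = 0.
Roots r₁ = -2, r₂ = 4 (distinct).
General solution: T(n) = A·(-2)^n + B·(4)^n.
From T(0) = 7: A + B = 7.
From T(1) = 8: -2A + 4B = 8.
Solving: A = \frac{10}{3}, B = \frac{11}{3}.
So T(n) = \frac{10 \left(-2\right)^{n}}{3} + \frac{11 \cdot 4^{n}}{3}.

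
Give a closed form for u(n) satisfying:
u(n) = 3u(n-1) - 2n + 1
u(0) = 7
First-order linear with linear forcing.
Homogeneous solution: u_h(n) = A·(3)^n.
Try particular u_p(n) = pn + q. Substituting:
  pn + q = 3(p(n-1) + q) - 2n + 1.
Matching the n-coefficient: p = 3p - 2 ⇒ p = 1.
Matching constants: q = -3p + 3q + 1 ⇒ q = 1.
General: u(n) = A·(3)^n + n + 1.
Apply u(0) = 7: A + 1 = 7 ⇒ A = 6.
So u(n) = 6 \cdot 3^{n} + n + 1.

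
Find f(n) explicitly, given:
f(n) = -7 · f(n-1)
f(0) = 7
Pure geometric recurrence with ratio -7.
By induction f(n) = f(0) · (-7)^n = 7 \left(-7\right)^{n}.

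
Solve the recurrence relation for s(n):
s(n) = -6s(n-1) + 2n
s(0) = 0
First-order linear with linear forcing.
Homogeneous solution: s_h(n) = A·(-6)^n.
Try particular s_p(n) = pn + q. Substituting:
  pn + q = -6(p(n-1) + q) + 2n.
Matching the n-coefficient: p = -6p + 2 ⇒ p = \frac{2}{7}.
Matching constants: q = 6p - 6q ⇒ q = \frac{12}{49}.
General: s(n) = A·(-6)^n + \frac{2 n}{7} + \frac{12}{49}.
Apply s(0) = 0: A + \frac{12}{49} = 0 ⇒ A = - \frac{12}{49}.
So s(n) = - \frac{12 \left(-6\right)^{n}}{49} + \frac{2 n}{7} + \frac{12}{49}.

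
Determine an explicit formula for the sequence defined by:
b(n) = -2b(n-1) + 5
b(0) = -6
First-order linear non-homogeneous.
Homogeneous solution: b_h(n) = A·(-2)^n.
Try constant particular solution b_p = K: K = -2K + 5 ⇒ K = \frac{5}{3}.
General: b(n) = A·(-2)^n + \frac{5}{3}.
Apply b(0) = -6: A + \frac{5}{3} = -6 ⇒ A = - \frac{23}{3}.
So b(n) = \frac{5}{3} - \frac{23 \left(-2\right)^{n}}{3}.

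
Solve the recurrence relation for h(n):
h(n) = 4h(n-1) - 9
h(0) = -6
First-order linear non-homogeneous.
Homogeneous solution: h_h(n) = A·(4)^n.
Try constant particular solution h_p = K: K = 4K - 9 ⇒ K = 3.
General: h(n) = A·(4)^n + 3.
Apply h(0) = -6: A + 3 = -6 ⇒ A = -9.
So h(n) = 3 - 9 \cdot 4^{n}.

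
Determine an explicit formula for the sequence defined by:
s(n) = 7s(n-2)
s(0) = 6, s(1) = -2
Characteristic equation: x² - 7 = 0.
Discriminant Δ = (0)² + 4·(7) = 28.
Roots r₁,₂ = (0 ± √28)/2, so r₁ = \sqrt{7}, r₂ = - \sqrt{7}.
General solution: s(n) = A·r₁^n + B·r₂^n.
From the initial conditions, A + B = 6 and r₁A + r₂B = -2.
Since r₁ - r₂ = √28: A = (-2 - (6)r₂)/√28 = 3 - \frac{\sqrt{7}}{7}, and B = 6 - A = \frac{\sqrt{7}}{7} + 3.
So s(n) = \left(3 - \frac{\sqrt{7}}{7}\right)\left(\sqrt{7}\right)^n + \left(\frac{\sqrt{7}}{7} + 3\right)\left(- \sqrt{7}\right)^n.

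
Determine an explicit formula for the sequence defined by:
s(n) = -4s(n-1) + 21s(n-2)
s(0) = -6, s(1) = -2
Characteristic equation: x² + 4x - 21 = 0, which factors as (x - (-7))(x - (3)) = 0.
Roots r₁ = -7, r₂ = 3 (distinct).
General solution: s(n) = A·(-7)^n + B·(3)^n.
From s(0) = -6: A + B = -6.
From s(1) = -2: -7A + 3B = -2.
Solving: A = - \frac{8}{5}, B = - \frac{22}{5}.
So s(n) = - \frac{8 \left(-7\right)^{n}}{5} - \frac{22 \cdot 3^{n}}{5}.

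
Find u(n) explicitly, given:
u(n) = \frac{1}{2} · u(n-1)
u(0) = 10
Pure geometric recurrence with ratio \frac{1}{2}.
By induction u(n) = u(0) · (\frac{1}{2})^n = 10 \cdot 2^{- n}.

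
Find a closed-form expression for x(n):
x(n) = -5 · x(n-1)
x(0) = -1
Pure geometric recurrence with ratio -5.
By induction x(n) = x(0) · (-5)^n = - \left(-5\right)^{n}.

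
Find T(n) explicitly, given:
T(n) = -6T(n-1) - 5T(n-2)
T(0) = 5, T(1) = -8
Characteristic equation: x² + 6x + 5 = 0, which factors as (x - (-5))(x - (-1)) = 0.
Roots r₁ = -5, r₂ = -1 (distinct).
General solution: T(n) = A·(-5)^n + B·(-1)^n.
From T(0) = 5: A + B = 5.
From T(1) = -8: -5A - B = -8.
Solving: A = \frac{3}{4}, B = \frac{17}{4}.
So T(n) = \frac{17 \left(-1\right)^{n}}{4} + \frac{3 \left(-5\right)^{n}}{4}.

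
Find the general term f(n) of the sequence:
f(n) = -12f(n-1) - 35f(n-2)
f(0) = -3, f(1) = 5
Characteristic equation: x² + 12x + 35 = 0, which factors as (x - (-7))(x - (-5)) = 0.
Roots r₁ = -7, r₂ = -5 (distinct).
General solution: f(n) = A·(-7)^n + B·(-5)^n.
From f(0) = -3: A + B = -3.
From f(1) = 5: -7A - 5B = 5.
Solving: A = 5, B = -8.
So f(n) = - 8 \left(-5\right)^{n} + 5 \left(-7\right)^{n}.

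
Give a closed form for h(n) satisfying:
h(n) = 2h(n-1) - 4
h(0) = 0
First-order linear non-homogeneous.
Homogeneous solution: h_h(n) = A·(2)^n.
Try constant particular solution h_p = K: K = 2K - 4 ⇒ K = 4.
General: h(n) = A·(2)^n + 4.
Apply h(0) = 0: A + 4 = 0 ⇒ A = -4.
So h(n) = 4 - 4 \cdot 2^{n}.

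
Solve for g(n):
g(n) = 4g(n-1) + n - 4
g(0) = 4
First-order linear with linear forcing.
Homogeneous solution: g_h(n) = A·(4)^n.
Try particular g_p(n) = pn + q. Substituting:
  pn + q = 4(p(n-1) + q) + n - 4.
Matching the n-coefficient: p = 4p + 1 ⇒ p = - \frac{1}{3}.
Matching constants: q = -4p + 4q - 4 ⇒ q = \frac{8}{9}.
General: g(n) = A·(4)^n - \frac{n}{3} + \frac{8}{9}.
Apply g(0) = 4: A + \frac{8}{9} = 4 ⇒ A = \frac{28}{9}.
So g(n) = \frac{28 \cdot 4^{n}}{9} - \frac{n}{3} + \frac{8}{9}.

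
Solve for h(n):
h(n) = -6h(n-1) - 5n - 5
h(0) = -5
First-order linear with linear forcing.
Homogeneous solution: h_h(n) = A·(-6)^n.
Try particular h_p(n) = pn + q. Substituting:
  pn + q = -6(p(n-1) + q) - 5n - 5.
Matching the n-coefficient: p = -6p - 5 ⇒ p = - \frac{5}{7}.
Matching constants: q = 6p - 6q - 5 ⇒ q = - \frac{65}{49}.
General: h(n) = A·(-6)^n - \frac{5 n}{7} - \frac{65}{49}.
Apply h(0) = -5: A - \frac{65}{49} = -5 ⇒ A = - \frac{180}{49}.
So h(n) = - \frac{180 \left(-6\right)^{n}}{49} - \frac{5 n}{7} - \frac{65}{49}.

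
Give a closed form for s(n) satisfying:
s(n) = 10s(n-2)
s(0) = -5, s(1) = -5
Characteristic equation: x² - 10 = 0.
Discriminant Δ = (0)² + 4·(10) = 40.
Roots r₁,₂ = (0 ± √40)/2, so r₁ = \sqrt{10}, r₂ = - \sqrt{10}.
General solution: s(n) = A·r₁^n + B·r₂^n.
From the initial conditions, A + B = -5 and r₁A + r₂B = -5.
Since r₁ - r₂ = √40: A = (-5 - (-5)r₂)/√40 = - \frac{5}{2} - \frac{\sqrt{10}}{4}, and B = -5 - A = - \frac{5}{2} + \frac{\sqrt{10}}{4}.
So s(n) = \left(- \frac{5}{2} - \frac{\sqrt{10}}{4}\right)\left(\sqrt{10}\right)^n + \left(- \frac{5}{2} + \frac{\sqrt{10}}{4}\right)\left(- \sqrt{10}\right)^n.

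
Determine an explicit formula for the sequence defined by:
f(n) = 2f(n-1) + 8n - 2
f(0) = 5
First-order linear with linear forcing.
Homogeneous solution: f_h(n) = A·(2)^n.
Try particular f_p(n) = pn + q. Substituting:
  pn + q = 2(p(n-1) + q) + 8n - 2.
Matching the n-coefficient: p = 2p + 8 ⇒ p = -8.
Matching constants: q = -2p + 2q - 2 ⇒ q = -14.
General: f(n) = A·(2)^n - 8 n - 14.
Apply f(0) = 5: A - 14 = 5 ⇒ A = 19.
So f(n) = 19 \cdot 2^{n} - 8 n - 14.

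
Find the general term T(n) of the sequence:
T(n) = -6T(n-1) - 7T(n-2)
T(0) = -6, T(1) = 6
Characteristic equation: x² + 6x + 7 = 0.
Discriminant Δ = (-6)² + 4·(-7) = 8.
Roots r₁,₂ = (-6 ± √8)/2, so r₁ = -3 + \sqrt{2}, r₂ = -3 - \sqrt{2}.
General solution: T(n) = A·r₁^n + B·r₂^n.
From the initial conditions, A + B = -6 and r₁A + r₂B = 6.
Since r₁ - r₂ = √8: A = (6 - (-6)r₂)/√8 = - 3 \sqrt{2} - 3, and B = -6 - A = -3 + 3 \sqrt{2}.
So T(n) = \left(- 3 \sqrt{2} - 3\right)\left(-3 + \sqrt{2}\right)^n + \left(-3 + 3 \sqrt{2}\right)\left(-3 - \sqrt{2}\right)^n.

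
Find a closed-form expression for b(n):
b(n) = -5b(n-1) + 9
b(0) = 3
First-order linear non-homogeneous.
Homogeneous solution: b_h(n) = A·(-5)^n.
Try constant particular solution b_p = K: K = -5K + 9 ⇒ K = \frac{3}{2}.
General: b(n) = A·(-5)^n + \frac{3}{2}.
Apply b(0) = 3: A + \frac{3}{2} = 3 ⇒ A = \frac{3}{2}.
So b(n) = \frac{3 \left(-5\right)^{n}}{2} + \frac{3}{2}.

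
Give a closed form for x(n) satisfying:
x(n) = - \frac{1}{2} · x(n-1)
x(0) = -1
Pure geometric recurrence with ratio - \frac{1}{2}.
By induction x(n) = x(0) · (- \frac{1}{2})^n = - \left(- \frac{1}{2}\right)^{n}.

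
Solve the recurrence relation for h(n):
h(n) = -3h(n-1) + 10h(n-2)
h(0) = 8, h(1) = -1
Characteristic equation: x² + 3x - 10 = 0, which factors as (x - (-5))(x - (2)) = 0.
Roots r₁ = -5, r₂ = 2 (distinct).
General solution: h(n) = A·(-5)^n + B·(2)^n.
From h(0) = 8: A + B = 8.
From h(1) = -1: -5A + 2B = -1.
Solving: A = \frac{17}{7}, B = \frac{39}{7}.
So h(n) = \frac{17 \left(-5\right)^{n}}{7} + \frac{39 \cdot 2^{n}}{7}.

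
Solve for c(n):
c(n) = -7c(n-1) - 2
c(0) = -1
First-order linear non-homogeneous.
Homogeneous solution: c_h(n) = A·(-7)^n.
Try constant particular solution c_p = K: K = -7K - 2 ⇒ K = - \frac{1}{4}.
General: c(n) = A·(-7)^n - \frac{1}{4}.
Apply c(0) = -1: A - \frac{1}{4} = -1 ⇒ A = - \frac{3}{4}.
So c(n) = - \frac{3 \left(-7\right)^{n}}{4} - \frac{1}{4}.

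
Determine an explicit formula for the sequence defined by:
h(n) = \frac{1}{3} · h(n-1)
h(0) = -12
Pure geometric recurrence with ratio \frac{1}{3}.
By induction h(n) = h(0) · (\frac{1}{3})^n = - 12 \cdot 3^{- n}.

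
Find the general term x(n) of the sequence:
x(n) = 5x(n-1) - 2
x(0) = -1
First-order linear non-homogeneous.
Homogeneous solution: x_h(n) = A·(5)^n.
Try constant particular solution x_p = K: K = 5K - 2 ⇒ K = \frac{1}{2}.
General: x(n) = A·(5)^n + \frac{1}{2}.
Apply x(0) = -1: A + \frac{1}{2} = -1 ⇒ A = - \frac{3}{2}.
So x(n) = \frac{1}{2} - \frac{3 \cdot 5^{n}}{2}.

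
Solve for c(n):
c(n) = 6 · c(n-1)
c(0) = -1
Pure geometric recurrence with ratio 6.
By induction c(n) = c(0) · (6)^n = - 6^{n}.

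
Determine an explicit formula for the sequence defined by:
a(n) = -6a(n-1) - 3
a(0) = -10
First-order linear non-homogeneous.
Homogeneous solution: a_h(n) = A·(-6)^n.
Try constant particular solution a_p = K: K = -6K - 3 ⇒ K = - \frac{3}{7}.
General: a(n) = A·(-6)^n - \frac{3}{7}.
Apply a(0) = -10: A - \frac{3}{7} = -10 ⇒ A = - \frac{67}{7}.
So a(n) = - \frac{67 \left(-6\right)^{n}}{7} - \frac{3}{7}.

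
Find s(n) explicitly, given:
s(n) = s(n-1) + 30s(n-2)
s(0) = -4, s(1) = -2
Characteristic equation: x² - x - 30 = 0, which factors as (x - (-5))(x - (6)) = 0.
Roots r₁ = -5, r₂ = 6 (distinct).
General solution: s(n) = A·(-5)^n + B·(6)^n.
From s(0) = -4: A + B = -4.
From s(1) = -2: -5A + 6B = -2.
Solving: A = -2, B = -2.
So s(n) = - 2 \left(-5\right)^{n} - 2 \cdot 6^{n}.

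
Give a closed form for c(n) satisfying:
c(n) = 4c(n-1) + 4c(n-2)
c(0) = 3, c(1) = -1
Characteristic equation: x² - 4x - 4 = 0.
Discriminant Δ = (4)² + 4·(4) = 32.
Roots r₁,₂ = (4 ± √32)/2, so r₁ = 2 + 2 \sqrt{2}, r₂ = 2 - 2 \sqrt{2}.
General solution: c(n) = A·r₁^n + B·r₂^n.
From the initial conditions, A + B = 3 and r₁A + r₂B = -1.
Since r₁ - r₂ = √32: A = (-1 - (3)r₂)/√32 = \frac{3}{2} - \frac{7 \sqrt{2}}{8}, and B = 3 - A = \frac{7 \sqrt{2}}{8} + \frac{3}{2}.
So c(n) = \left(\frac{3}{2} - \frac{7 \sqrt{2}}{8}\right)\left(2 + 2 \sqrt{2}\right)^n + \left(\frac{7 \sqrt{2}}{8} + \frac{3}{2}\right)\left(2 - 2 \sqrt{2}\right)^n.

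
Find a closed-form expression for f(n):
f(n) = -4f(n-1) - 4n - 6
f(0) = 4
First-order linear with linear forcing.
Homogeneous solution: f_h(n) = A·(-4)^n.
Try particular f_p(n) = pn + q. Substituting:
  pn + q = -4(p(n-1) + q) - 4n - 6.
Matching the n-coefficient: p = -4p - 4 ⇒ p = - \frac{4}{5}.
Matching constants: q = 4p - 4q - 6 ⇒ q = - \frac{46}{25}.
General: f(n) = A·(-4)^n - \frac{4 n}{5} - \frac{46}{25}.
Apply f(0) = 4: A - \frac{46}{25} = 4 ⇒ A = \frac{146}{25}.
So f(n) = \frac{146 \left(-4\right)^{n}}{25} - \frac{4 n}{5} - \frac{46}{25}.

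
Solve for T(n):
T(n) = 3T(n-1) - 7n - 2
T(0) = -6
First-order linear with linear forcing.
Homogeneous solution: T_h(n) = A·(3)^n.
Try particular T_p(n) = pn + q. Substituting:
  pn + q = 3(p(n-1) + q) - 7n - 2.
Matching the n-coefficient: p = 3p - 7 ⇒ p = \frac{7}{2}.
Matching constants: q = -3p + 3q - 2 ⇒ q = \frac{25}{4}.
General: T(n) = A·(3)^n + \frac{7 n}{2} + \frac{25}{4}.
Apply T(0) = -6: A + \frac{25}{4} = -6 ⇒ A = - \frac{49}{4}.
So T(n) = - \frac{49 \cdot 3^{n}}{4} + \frac{7 n}{2} + \frac{25}{4}.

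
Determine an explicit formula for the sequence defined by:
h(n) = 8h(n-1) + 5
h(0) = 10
First-order linear non-homogeneous.
Homogeneous solution: h_h(n) = A·(8)^n.
Try constant particular solution h_p = K: K = 8K + 5 ⇒ K = - \frac{5}{7}.
General: h(n) = A·(8)^n - \frac{5}{7}.
Apply h(0) = 10: A - \frac{5}{7} = 10 ⇒ A = \frac{75}{7}.
So h(n) = \frac{75 \cdot 8^{n}}{7} - \frac{5}{7}.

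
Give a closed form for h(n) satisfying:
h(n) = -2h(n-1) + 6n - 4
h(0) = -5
First-order linear with linear forcing.
Homogeneous solution: h_h(n) = A·(-2)^n.
Try particular h_p(n) = pn + q. Substituting:
  pn + q = -2(p(n-1) + q) + 6n - 4.
Matching the n-coefficient: p = -2p + 6 ⇒ p = 2.
Matching constants: q = 2p - 2q - 4 ⇒ q = 0.
General: h(n) = A·(-2)^n + 2 n + 0.
Apply h(0) = -5: A + 0 = -5 ⇒ A = -5.
So h(n) = - 5 \left(-2\right)^{n} + 2 n.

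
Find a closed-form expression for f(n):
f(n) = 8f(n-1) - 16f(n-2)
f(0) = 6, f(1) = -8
Characteristic equation: x² - 8x + 16 = 0, which is (x - (4))².
Repeated root r = 4.
General solution: f(n) = (A + Bn)·(4)^n.
From f(0) = 6: A = 6.
From f(1) = -8: (A + B)·(4) = -8 ⇒ B = -8.
So f(n) = \left(6 - 8 n\right) \cdot (4)^n.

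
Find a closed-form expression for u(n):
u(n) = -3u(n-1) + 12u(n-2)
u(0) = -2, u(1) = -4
Characteristic equation: x² + 3x - 12 = 0.
Discriminant Δ = (-3)² + 4·(12) = 57.
Roots r₁,₂ = (-3 ± √57)/2, so r₁ = - \frac{3}{2} + \frac{\sqrt{57}}{2}, r₂ = - \frac{\sqrt{57}}{2} - \frac{3}{2}.
General solution: u(n) = A·r₁^n + B·r₂^n.
From the initial conditions, A + B = -2 and r₁A + r₂B = -4.
Since r₁ - r₂ = √57: A = (-4 - (-2)r₂)/√57 = -1 - \frac{7 \sqrt{57}}{57}, and B = -2 - A = -1 + \frac{7 \sqrt{57}}{57}.
So u(n) = \left(-1 - \frac{7 \sqrt{57}}{57}\right)\left(- \frac{3}{2} + \frac{\sqrt{57}}{2}\right)^n + \left(-1 + \frac{7 \sqrt{57}}{57}\right)\left(- \frac{\sqrt{57}}{2} - \frac{3}{2}\right)^n.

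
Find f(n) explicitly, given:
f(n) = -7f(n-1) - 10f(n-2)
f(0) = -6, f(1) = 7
Characteristic equation: x² + 7x + 10 = 0, which factors as (x - (-2))(x - (-5)) = 0.
Roots r₁ = -2, r₂ = -5 (distinct).
General solution: f(n) = A·(-2)^n + B·(-5)^n.
From f(0) = -6: A + B = -6.
From f(1) = 7: -2A - 5B = 7.
Solving: A = - \frac{23}{3}, B = \frac{5}{3}.
So f(n) = - \frac{23 \left(-2\right)^{n}}{3} + \frac{5 \left(-5\right)^{n}}{3}.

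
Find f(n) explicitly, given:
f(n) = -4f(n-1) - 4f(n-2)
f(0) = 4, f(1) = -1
Characteristic equation: x² + 4x + 4 = 0, which is (x - (-2))².
Repeated root r = -2.
General solution: f(n) = (A + Bn)·(-2)^n.
From f(0) = 4: A = 4.
From f(1) = -1: (A + B)·(-2) = -1 ⇒ B = - \frac{7}{2}.
So f(n) = \left(4 - \frac{7 n}{2}\right) \cdot (-2)^n.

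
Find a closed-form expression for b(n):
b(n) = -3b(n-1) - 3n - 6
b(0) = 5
First-order linear with linear forcing.
Homogeneous solution: b_h(n) = A·(-3)^n.
Try particular b_p(n) = pn + q. Substituting:
  pn + q = -3(p(n-1) + q) - 3n - 6.
Matching the n-coefficient: p = -3p - 3 ⇒ p = - \frac{3}{4}.
Matching constants: q = 3p - 3q - 6 ⇒ q = - \frac{33}{16}.
General: b(n) = A·(-3)^n - \frac{3 n}{4} - \frac{33}{16}.
Apply b(0) = 5: A - \frac{33}{16} = 5 ⇒ A = \frac{113}{16}.
So b(n) = \frac{113 \left(-3\right)^{n}}{16} - \frac{3 n}{4} - \frac{33}{16}.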